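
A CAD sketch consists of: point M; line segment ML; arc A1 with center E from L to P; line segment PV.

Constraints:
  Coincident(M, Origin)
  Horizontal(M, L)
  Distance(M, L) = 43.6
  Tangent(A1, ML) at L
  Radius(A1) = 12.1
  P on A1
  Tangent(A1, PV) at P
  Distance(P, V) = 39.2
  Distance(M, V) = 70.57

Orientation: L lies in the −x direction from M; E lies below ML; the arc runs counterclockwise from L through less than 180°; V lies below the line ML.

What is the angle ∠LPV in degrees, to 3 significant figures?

129°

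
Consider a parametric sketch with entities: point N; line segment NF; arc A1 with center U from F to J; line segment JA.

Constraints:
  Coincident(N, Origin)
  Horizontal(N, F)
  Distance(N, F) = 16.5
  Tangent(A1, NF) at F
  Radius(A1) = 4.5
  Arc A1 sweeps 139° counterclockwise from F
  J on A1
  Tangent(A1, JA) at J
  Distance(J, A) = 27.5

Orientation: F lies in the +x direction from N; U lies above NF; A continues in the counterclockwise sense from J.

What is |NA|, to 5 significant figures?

25.970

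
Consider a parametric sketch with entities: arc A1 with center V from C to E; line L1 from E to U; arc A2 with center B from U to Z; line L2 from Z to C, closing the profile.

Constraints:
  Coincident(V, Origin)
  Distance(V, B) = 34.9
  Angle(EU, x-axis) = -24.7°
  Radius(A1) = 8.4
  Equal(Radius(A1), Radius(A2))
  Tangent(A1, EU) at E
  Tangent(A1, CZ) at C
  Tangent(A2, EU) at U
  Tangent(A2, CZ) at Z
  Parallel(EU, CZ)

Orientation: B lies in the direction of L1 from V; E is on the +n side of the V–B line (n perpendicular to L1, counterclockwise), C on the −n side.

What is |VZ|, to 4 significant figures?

35.90

The slot axis is L1's direction at -24.7°, so u = (cos -24.7°, sin -24.7°) = (0.9085, -0.4179) and n = (−sin -24.7°, cos -24.7°) = (0.4179, 0.9085). V is at the origin and B lies 34.9 along u from V, so B = 34.9·u = (31.71, -14.58). Tangency of A1 to both parallel lines with radius 8.4 puts E and C at V ± 8.4·n: E = (3.510, 7.631), C = (-3.510, -7.631). Equal radii place U and Z the same way about B: U = B + 8.4·n = (35.22, -6.952), Z = B − 8.4·n = (28.20, -22.22). Then |VZ| = |Z − V| = 35.90.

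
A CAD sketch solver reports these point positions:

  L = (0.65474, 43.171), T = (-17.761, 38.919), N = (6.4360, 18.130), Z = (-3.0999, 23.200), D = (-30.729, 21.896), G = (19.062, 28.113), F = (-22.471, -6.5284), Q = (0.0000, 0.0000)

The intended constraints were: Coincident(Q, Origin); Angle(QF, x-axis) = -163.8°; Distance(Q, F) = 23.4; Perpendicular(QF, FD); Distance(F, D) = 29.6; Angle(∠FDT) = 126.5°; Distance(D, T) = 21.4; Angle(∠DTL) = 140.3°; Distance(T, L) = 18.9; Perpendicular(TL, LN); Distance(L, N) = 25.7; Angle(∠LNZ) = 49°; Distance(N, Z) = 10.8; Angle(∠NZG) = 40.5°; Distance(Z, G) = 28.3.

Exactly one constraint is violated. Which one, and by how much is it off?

Distance(Z, G) = 28.3 — off by 5.60.

Q = (0.00, 0.00) ✓; QF at -163.8° ✓; |QF| = 23.40 ✓; ∠(QF, FD) = 90.00° ✓; |FD| = 29.60 ✓; ∠FDT = 126.5° ✓; |DT| = 21.40 ✓; ∠DTL = 140.3° ✓; |TL| = 18.90 ✓; ∠(TL, LN) = 90.00° ✓; |LN| = 25.70 ✓; ∠LNZ = 49.00° ✓; |NZ| = 10.80 ✓; ∠NZG = 40.50° ✓; |ZG| = 22.70 ✗.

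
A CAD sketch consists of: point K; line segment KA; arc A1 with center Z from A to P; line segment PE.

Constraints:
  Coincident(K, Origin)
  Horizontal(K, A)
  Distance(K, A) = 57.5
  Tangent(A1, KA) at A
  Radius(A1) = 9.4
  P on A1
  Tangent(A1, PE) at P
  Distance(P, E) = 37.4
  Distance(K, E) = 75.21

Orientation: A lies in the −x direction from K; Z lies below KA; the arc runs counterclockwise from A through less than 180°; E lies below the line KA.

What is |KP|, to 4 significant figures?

67.64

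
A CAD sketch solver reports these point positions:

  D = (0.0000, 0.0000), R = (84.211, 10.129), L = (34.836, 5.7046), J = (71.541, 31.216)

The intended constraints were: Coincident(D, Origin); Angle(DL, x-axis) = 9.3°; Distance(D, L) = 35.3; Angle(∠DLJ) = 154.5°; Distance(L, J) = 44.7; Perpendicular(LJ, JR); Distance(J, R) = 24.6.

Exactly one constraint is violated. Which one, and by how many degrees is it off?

Perpendicular(LJ, JR) — off by 3.80°.

D = (0.00, 0.00) ✓; DL at 9.300° ✓; |DL| = 35.30 ✓; ∠DLJ = 154.5° ✓; |LJ| = 44.70 ✓; ∠(LJ, JR) = 93.80° ✗; |JR| = 24.60 ✓.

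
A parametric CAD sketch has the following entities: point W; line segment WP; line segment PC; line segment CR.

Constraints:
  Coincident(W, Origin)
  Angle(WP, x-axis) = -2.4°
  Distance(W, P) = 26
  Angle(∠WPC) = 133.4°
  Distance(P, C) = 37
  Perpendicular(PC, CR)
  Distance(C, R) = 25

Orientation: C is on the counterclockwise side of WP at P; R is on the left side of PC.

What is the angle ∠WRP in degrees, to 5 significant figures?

27.692°

W is at the origin; WP runs at -2.4° with length 26.0, so P = 26.0·(cos -2.4°, sin -2.4°) = (25.977, -1.0888). ∠WPC = 133.4°, so PC runs at -2.4° + (180° − 133.4°) = 44.200° from the x-axis; with |PC| = 37.0, C = P + 37.0·(cos 44.200°, sin 44.200°) = (52.503, 24.706). The perpendicularity gives CR at right angles to PC; with |CR| = 25.0 on the left of PC, R = C + 25.0·(-0.69717, 0.71691) = (35.074, 42.629). Then cos ∠WRP = RW·RP / (|RW||RP|), giving 27.692°.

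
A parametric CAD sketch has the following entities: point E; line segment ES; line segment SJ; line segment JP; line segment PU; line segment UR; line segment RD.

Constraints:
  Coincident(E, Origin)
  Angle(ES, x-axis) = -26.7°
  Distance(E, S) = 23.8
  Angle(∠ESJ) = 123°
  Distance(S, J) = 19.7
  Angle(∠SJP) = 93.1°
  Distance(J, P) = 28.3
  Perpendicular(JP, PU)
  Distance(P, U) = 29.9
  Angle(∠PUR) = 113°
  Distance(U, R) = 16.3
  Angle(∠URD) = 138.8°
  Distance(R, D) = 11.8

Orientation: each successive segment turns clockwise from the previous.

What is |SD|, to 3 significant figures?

13.3

E is at the origin; ES runs at -26.7° with length 23.8, so S = (21.3, -10.7). ∠ESJ = 123.0° gives SJ at -83.7° from the x-axis; with |SJ| = 19.7, J = (23.4, -30.3). ∠SJP = 93.1° gives JP at -171° from the x-axis; with |JP| = 28.3, P = (-4.50, -34.9). JP is perpendicular to PU, so PU runs at 99.4°; with |PU| = 29.9, U = (-9.38, -5.40). ∠PUR = 113.0° gives UR at 32.4° from the x-axis; with |UR| = 16.3, R = (4.38, 3.34). ∠URD = 138.8° gives RD at -8.80° from the x-axis; with |RD| = 11.8, D = (16.0, 1.53). Then |SD| = |D − S| = 13.3.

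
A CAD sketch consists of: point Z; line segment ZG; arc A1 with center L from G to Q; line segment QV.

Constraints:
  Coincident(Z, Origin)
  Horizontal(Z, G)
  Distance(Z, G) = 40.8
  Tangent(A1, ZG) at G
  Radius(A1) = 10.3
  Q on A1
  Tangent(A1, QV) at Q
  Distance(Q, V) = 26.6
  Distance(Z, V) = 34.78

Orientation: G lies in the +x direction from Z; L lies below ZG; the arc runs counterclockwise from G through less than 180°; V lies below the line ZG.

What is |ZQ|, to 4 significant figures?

32.17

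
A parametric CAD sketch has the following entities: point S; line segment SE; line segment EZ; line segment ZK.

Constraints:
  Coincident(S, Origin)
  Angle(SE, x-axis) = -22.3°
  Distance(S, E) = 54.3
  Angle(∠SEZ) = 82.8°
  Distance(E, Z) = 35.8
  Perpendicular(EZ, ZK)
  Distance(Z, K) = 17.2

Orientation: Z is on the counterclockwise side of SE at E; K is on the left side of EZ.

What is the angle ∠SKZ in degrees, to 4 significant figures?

141.7°

∠SEZ = 82.8°, so EZ runs at -22.3° + (180° − 82.8°) = 74.90° from the x-axis; with |EZ| = 35.8, Z = E + 35.8·(cos 74.90°, sin 74.90°) = (59.56, 13.96). The perpendicularity gives ZK at right angles to EZ; with |ZK| = 17.2 on the left of EZ, K = Z + 17.2·(-0.9655, 0.2605) = (42.96, 18.44). Then cos ∠SKZ = KS·KZ / (|KS||KZ|), giving 141.7°.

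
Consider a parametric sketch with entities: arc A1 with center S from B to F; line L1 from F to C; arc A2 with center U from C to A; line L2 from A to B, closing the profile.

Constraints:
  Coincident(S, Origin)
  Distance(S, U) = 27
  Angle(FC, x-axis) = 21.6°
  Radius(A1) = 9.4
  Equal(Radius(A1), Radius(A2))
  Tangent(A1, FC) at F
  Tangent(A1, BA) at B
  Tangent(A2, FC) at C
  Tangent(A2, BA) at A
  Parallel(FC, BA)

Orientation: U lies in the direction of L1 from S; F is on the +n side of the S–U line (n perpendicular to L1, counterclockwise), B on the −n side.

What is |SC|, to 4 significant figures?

28.59

Tangency of A1 to both parallel lines with radius 9.4 puts F and B at S ± 9.4·n: F = (-3.460, 8.740), B = (3.460, -8.740). Equal radii place C and A the same way about U: C = U + 9.4·n = (21.64, 18.68), A = U − 9.4·n = (28.56, 1.199). Then |SC| = |C − S| = 28.59.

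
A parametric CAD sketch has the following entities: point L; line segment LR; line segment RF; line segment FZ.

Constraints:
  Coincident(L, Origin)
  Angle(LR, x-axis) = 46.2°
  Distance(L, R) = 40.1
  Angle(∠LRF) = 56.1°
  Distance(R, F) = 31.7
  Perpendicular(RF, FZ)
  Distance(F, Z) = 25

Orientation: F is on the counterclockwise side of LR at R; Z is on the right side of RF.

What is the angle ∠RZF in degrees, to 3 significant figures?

51.7°

L is at the origin; LR runs at 46.2° with length 40.1, so R = 40.1·(cos 46.2°, sin 46.2°) = (27.8, 28.9). ∠LRF = 56.1°, so RF runs at 46.2° + (180° − 56.1°) = 170° from the x-axis; with |RF| = 31.7, F = R + 31.7·(cos 170°, sin 170°) = (-3.47, 34.4). The perpendicularity gives FZ at right angles to RF; with |FZ| = 25.0 on the right of RF, Z = F + 25.0·(0.172, 0.985) = (0.825, 59.0). Then cos ∠RZF = ZR·ZF / (|ZR||ZF|), giving 51.7°.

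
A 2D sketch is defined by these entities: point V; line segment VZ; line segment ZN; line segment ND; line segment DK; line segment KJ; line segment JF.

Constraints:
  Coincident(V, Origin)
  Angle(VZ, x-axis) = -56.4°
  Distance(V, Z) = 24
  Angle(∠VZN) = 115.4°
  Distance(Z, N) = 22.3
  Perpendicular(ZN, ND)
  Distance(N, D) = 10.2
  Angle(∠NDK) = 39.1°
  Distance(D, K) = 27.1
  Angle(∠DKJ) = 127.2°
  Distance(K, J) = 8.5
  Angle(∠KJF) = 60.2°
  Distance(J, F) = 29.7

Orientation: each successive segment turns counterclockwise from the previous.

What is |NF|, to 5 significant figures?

6.6059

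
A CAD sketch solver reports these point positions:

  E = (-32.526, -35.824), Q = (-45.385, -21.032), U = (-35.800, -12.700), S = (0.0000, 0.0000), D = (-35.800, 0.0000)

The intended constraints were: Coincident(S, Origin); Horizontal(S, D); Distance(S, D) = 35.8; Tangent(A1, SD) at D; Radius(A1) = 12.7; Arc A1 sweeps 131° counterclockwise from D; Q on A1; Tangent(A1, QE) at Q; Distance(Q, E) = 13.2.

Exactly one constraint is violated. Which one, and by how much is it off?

Distance(Q, E) = 13.2 — off by 6.40.

S = (0.00, 0.00) ✓; S.y = 0.00, D.y = 0.00 ✓; |SD| = 35.80 ✓; ∠(UD, DS) = 90.00° ✓; |UD| = 12.70 ✓; bearing(U→Q) − bearing(U→D) = 131.0° ✓; |UQ| = 12.70 ✓; ∠(UQ, QE) = 90.00° ✓; |QE| = 19.60 ✗.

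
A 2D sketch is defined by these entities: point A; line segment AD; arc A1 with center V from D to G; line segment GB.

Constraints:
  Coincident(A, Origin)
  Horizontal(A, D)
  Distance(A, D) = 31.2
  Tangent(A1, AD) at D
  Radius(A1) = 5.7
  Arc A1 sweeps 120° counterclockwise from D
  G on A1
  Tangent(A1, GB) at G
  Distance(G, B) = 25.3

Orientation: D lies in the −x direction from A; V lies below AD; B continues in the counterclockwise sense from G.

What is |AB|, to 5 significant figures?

38.464

On A1, D sits at bearing 90° from V; a 120° counterclockwise sweep puts G at bearing 210°, so G = V + 5.7·(cos 210°, sin 210°) = (-36.136, -8.5500). Tangency of A1 to GB means the radius VG is perpendicular to GB, so GB runs along (−sin 210°, cos 210°); with |GB| = 25.3, B = (-23.486, -30.460). Then |AB| = |B − A| = 38.464.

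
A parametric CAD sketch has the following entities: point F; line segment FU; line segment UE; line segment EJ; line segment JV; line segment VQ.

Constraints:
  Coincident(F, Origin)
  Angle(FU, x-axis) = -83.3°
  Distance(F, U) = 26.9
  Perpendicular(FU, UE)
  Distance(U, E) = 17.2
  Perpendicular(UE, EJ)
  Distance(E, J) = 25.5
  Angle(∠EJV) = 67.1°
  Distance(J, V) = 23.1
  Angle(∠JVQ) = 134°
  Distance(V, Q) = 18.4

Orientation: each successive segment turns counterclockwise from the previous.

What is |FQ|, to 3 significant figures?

29.6

F is at the origin; FU runs at -83.3° with length 26.9, so U = (3.14, -26.7). The perpendicularity gives UE at right angles to FU, so UE runs at 6.70°; with |UE| = 17.2, E = (20.2, -24.7). UE is perpendicular to EJ, so EJ runs at 96.7°; with |EJ| = 25.5, J = (17.2, 0.616). ∠EJV = 67.1° gives JV at -150° from the x-axis; with |JV| = 23.1, V = (-2.84, -10.8). ∠JVQ = 134.0° gives VQ at -104° from the x-axis; with |VQ| = 18.4, Q = (-7.42, -28.6). Then |FQ| = |Q − F| = 29.6.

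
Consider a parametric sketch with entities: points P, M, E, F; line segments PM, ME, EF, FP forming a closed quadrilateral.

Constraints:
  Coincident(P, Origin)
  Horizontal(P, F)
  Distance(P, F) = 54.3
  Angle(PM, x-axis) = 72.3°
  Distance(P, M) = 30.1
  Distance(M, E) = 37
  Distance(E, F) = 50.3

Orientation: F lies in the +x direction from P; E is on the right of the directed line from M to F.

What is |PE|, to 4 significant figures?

9.296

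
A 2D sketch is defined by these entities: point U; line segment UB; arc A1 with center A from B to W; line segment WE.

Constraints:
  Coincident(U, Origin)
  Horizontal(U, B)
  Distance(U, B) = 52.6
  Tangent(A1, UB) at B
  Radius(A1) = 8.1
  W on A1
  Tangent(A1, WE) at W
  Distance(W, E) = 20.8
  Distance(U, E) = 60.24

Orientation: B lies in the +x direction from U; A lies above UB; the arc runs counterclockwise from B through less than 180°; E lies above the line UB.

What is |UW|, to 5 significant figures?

61.109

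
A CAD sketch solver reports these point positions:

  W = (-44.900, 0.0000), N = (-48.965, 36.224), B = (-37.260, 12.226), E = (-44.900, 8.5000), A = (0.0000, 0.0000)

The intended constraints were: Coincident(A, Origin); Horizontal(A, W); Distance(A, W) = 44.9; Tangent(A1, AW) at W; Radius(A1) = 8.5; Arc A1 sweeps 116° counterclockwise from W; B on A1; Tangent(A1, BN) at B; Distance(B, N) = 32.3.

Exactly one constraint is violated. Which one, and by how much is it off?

Distance(B, N) = 32.3 — off by 5.60.

A = (0.00, 0.00) ✓; A.y = 0.00, W.y = 0.00 ✓; |AW| = 44.90 ✓; ∠(EW, WA) = 90.00° ✓; |EW| = 8.500 ✓; bearing(E→B) − bearing(E→W) = 116.0° ✓; |EB| = 8.500 ✓; ∠(EB, BN) = 90.00° ✓; |BN| = 26.70 ✗.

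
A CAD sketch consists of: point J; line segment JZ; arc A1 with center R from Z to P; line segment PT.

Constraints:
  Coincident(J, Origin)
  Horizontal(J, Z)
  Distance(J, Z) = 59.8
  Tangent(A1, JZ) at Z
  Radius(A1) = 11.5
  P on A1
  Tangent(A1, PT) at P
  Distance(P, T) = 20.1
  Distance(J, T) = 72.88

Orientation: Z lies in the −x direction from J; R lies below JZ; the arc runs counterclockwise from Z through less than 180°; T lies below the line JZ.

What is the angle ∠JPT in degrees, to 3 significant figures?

83.6°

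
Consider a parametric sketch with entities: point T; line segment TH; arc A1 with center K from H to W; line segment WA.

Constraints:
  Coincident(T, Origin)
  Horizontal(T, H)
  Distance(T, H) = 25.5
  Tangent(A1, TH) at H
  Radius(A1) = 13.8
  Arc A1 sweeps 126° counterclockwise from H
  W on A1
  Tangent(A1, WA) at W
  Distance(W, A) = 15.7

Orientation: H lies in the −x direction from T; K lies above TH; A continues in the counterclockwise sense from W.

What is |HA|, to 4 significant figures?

34.67

T is at the origin; TH is horizontal with |TH| = 25.5 and H on the −x side, so H = (-25.50, 0.000). Since A1 is tangent to TH there, KH ⟂ TH, so K = H + (0, 13.8) = (-25.50, 13.80). On A1, H sits at bearing -90° from K; a 126° counterclockwise sweep puts W at bearing 36°, so W = K + 13.8·(cos 36°, sin 36°) = (-14.34, 21.91). Since A1 is tangent to WA there, KW ⟂ WA, so WA runs along (−sin 36°, cos 36°); with |WA| = 15.7, A = (-23.56, 34.61). Then |HA| = |A − H| = 34.67.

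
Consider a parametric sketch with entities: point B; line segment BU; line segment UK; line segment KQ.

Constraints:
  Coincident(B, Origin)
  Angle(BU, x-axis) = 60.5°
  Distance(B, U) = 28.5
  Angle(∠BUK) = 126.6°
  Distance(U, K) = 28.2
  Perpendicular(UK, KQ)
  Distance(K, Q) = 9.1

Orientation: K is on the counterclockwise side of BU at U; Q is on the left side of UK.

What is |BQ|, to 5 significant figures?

47.247

B is at the origin; BU runs at 60.5° with length 28.5, so U = 28.5·(cos 60.5°, sin 60.5°) = (14.034, 24.805). ∠BUK = 126.6°, so UK runs at 60.5° + (180° − 126.6°) = 113.90° from the x-axis; with |UK| = 28.2, K = U + 28.2·(cos 113.90°, sin 113.90°) = (2.6091, 50.587). The perpendicularity gives KQ at right angles to UK; with |KQ| = 9.1 on the left of UK, Q = K + 9.1·(-0.91425, -0.40514) = (-5.7106, 46.900). Then |BQ| = |Q − B| = 47.247.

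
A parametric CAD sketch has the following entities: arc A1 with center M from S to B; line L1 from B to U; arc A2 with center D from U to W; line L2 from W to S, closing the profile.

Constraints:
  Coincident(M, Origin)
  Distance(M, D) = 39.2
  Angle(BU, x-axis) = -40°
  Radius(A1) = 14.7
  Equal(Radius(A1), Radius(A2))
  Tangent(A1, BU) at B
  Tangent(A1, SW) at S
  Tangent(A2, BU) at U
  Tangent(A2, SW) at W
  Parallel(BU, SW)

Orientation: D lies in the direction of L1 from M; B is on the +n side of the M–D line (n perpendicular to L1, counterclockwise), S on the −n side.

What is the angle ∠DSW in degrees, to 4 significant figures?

20.56°

The slot axis is L1's direction at -40.0°, so u = (cos -40.0°, sin -40.0°) = (0.7660, -0.6428) and n = (−sin -40.0°, cos -40.0°) = (0.6428, 0.7660). M is at the origin and D lies 39.2 along u from M, so D = 39.2·u = (30.03, -25.20). Tangency of A1 to both parallel lines with radius 14.7 puts B and S at M ± 14.7·n: B = (9.449, 11.26), S = (-9.449, -11.26). Equal radii place U and W the same way about D: U = D + 14.7·n = (39.48, -13.94), W = D − 14.7·n = (20.58, -36.46). Then cos ∠DSW = SD·SW / (|SD||SW|), giving 20.56°.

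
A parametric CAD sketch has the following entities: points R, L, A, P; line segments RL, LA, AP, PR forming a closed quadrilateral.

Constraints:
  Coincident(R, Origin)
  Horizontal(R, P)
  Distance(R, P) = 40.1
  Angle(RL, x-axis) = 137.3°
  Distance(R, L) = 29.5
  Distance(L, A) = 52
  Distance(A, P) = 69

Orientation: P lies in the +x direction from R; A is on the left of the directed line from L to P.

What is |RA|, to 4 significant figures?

62.45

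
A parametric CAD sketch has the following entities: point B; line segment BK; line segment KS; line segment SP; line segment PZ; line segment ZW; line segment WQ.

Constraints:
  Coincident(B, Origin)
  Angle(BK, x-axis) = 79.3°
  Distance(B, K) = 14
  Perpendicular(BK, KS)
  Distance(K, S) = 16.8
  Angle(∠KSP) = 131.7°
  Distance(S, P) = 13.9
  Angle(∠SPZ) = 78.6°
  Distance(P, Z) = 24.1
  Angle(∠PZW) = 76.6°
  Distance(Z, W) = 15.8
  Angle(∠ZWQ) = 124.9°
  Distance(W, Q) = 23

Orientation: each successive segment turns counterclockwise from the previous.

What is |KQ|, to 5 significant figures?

18.293

∠PZW = 76.6° gives ZW at 62.400° from the x-axis; with |ZW| = 15.8, W = (0.58719, 6.5858). ∠ZWQ = 124.9° gives WQ at 117.50° from the x-axis; with |WQ| = 23.0, Q = (-10.033, 26.987). Then |KQ| = |Q − K| = 18.293.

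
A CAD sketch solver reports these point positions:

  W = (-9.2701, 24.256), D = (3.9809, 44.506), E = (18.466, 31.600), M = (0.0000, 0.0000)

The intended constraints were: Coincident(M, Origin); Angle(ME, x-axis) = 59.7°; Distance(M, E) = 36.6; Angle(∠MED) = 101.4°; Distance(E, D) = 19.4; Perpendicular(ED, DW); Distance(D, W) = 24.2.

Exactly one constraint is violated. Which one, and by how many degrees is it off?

Perpendicular(ED, DW) — off by 8.50°.

M = (0.00, 0.00) ✓; ME at 59.70° ✓; |ME| = 36.60 ✓; ∠MED = 101.4° ✓; |ED| = 19.40 ✓; ∠(ED, DW) = 98.50° ✗; |DW| = 24.20 ✓.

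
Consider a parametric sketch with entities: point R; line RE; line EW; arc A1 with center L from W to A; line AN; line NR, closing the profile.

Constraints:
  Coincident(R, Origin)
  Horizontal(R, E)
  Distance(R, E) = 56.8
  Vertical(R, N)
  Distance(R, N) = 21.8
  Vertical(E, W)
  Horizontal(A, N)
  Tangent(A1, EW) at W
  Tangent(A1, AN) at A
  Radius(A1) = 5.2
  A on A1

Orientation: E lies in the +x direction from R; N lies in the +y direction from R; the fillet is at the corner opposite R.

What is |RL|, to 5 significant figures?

54.204

R is at the origin; R and E share the same y with |RE| = 56.8 and E on the +x side, so E = (56.800, 0.0000). R and N share the same x with |RN| = 21.8 and N on the +y side, so N = (0.0000, 21.800). The virtual corner opposite R is at (56.800, 21.800). Since A1 is tangent to EW there, LW ⟂ EW and tangency of A1 to AN means the radius LA is perpendicular to AN, with radius 5.2, so the center L sits 5.2 in from both sides at L = (51.600, 16.600). Then |RL| = |L − R| = 54.204.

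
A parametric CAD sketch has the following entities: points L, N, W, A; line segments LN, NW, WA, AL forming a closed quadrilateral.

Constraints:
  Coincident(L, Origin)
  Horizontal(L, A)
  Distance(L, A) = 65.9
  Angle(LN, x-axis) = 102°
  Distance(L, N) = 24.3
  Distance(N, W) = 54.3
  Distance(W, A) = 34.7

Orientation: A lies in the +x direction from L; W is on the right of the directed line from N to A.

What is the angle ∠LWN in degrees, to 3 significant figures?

21.7°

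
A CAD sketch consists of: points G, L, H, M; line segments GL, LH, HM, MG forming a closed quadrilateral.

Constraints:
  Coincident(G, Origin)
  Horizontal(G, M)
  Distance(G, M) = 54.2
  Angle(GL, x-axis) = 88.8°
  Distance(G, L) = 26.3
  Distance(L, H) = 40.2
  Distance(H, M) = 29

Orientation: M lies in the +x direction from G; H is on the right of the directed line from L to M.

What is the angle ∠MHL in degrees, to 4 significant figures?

118.5°

Checks: G.y = 0.00, M.y = 0.00 ✓; |LH| = 40.20 ✓; |HM| = 29.00 ✓.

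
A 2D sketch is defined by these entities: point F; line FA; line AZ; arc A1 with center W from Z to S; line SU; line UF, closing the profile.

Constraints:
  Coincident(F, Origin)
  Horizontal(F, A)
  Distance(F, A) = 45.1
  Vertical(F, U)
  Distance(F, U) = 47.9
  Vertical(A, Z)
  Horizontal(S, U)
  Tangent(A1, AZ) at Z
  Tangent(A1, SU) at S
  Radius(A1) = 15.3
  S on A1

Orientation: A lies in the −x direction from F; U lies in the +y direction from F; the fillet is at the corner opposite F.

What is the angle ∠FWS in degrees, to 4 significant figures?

137.6°

The virtual corner opposite F is at (-45.10, 47.90). Tangency of A1 to AZ means the radius WZ is perpendicular to AZ and the tangent condition forces WS to be normal to SU, with radius 15.3, so the center W sits 15.3 in from both sides at W = (-29.80, 32.60). That places the tangent points at Z = (-45.10, 32.60) on AZ and S = (-29.80, 47.90) on SU. Then cos ∠FWS = WF·WS / (|WF||WS|), giving 137.6°.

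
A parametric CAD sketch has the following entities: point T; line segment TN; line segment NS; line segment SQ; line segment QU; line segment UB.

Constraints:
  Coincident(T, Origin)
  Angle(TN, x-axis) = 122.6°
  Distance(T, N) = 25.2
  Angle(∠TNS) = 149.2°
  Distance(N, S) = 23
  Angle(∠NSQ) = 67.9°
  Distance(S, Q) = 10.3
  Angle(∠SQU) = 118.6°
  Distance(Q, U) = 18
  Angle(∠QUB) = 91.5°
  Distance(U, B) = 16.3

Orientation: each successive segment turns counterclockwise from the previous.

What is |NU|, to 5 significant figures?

11.647

T is at the origin; TN runs at 122.6° with length 25.2, so N = (-13.577, 21.230). ∠TNS = 149.2° gives NS at 153.40° from the x-axis; with |NS| = 23.0, S = (-34.143, 31.528). ∠NSQ = 67.9° gives SQ at -94.500° from the x-axis; with |SQ| = 10.3, Q = (-34.951, 21.260). ∠SQU = 118.6° gives QU at -33.100° from the x-axis; with |QU| = 18.0, U = (-19.872, 11.430). Then |NU| = |U − N| = 11.647.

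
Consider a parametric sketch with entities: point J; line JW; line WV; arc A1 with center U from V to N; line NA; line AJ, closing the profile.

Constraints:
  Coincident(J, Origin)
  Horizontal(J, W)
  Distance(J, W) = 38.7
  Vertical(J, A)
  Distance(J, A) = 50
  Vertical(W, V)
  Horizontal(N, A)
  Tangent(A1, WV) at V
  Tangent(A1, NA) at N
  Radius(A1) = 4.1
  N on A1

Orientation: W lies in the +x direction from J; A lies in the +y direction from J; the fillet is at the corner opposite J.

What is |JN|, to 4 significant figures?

60.80

J is at the origin; JW is horizontal with |JW| = 38.7 and W on the +x side, so W = (38.70, 0.000). J and A share the same x with |JA| = 50.0 and A on the +y side, so A = (0.000, 50.00). The virtual corner opposite J is at (38.70, 50.00). A1 meets WV tangentially, so UV is at right angles to WV and since A1 is tangent to NA there, UN ⟂ NA, with radius 4.1, so the center U sits 4.1 in from both sides at U = (34.60, 45.90). That places the tangent points at V = (38.70, 45.90) on WV and N = (34.60, 50.00) on NA. Then |JN| = |N − J| = 60.80.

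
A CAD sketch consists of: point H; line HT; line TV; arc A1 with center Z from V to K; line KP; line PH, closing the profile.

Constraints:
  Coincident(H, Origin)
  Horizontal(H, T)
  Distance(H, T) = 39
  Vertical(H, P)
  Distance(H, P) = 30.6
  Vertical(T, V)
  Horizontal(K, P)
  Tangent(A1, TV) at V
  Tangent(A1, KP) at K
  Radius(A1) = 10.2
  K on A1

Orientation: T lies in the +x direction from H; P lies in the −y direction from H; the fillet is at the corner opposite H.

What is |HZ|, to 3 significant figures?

35.3

H is at the origin; H and T share the same y with |HT| = 39.0 and T on the +x side, so T = (39.0, 0.00). HP is vertical with |HP| = 30.6 and P on the −y side, so P = (0.00, -30.6). The virtual corner opposite H is at (39.0, -30.6). Since A1 is tangent to TV there, ZV ⟂ TV and tangency of A1 to KP means the radius ZK is perpendicular to KP, with radius 10.2, so the center Z sits 10.2 in from both sides at Z = (28.8, -20.4). Then |HZ| = |Z − H| = 35.3.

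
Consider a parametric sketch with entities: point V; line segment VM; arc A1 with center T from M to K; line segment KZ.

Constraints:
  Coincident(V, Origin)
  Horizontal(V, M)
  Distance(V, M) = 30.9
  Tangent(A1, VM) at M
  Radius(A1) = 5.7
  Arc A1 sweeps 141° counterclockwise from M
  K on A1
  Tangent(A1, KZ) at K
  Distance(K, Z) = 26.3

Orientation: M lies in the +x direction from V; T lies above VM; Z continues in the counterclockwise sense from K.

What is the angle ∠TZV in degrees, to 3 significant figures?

66.5°

On A1, M sits at bearing -90° from T; a 141° counterclockwise sweep puts K at bearing 51°, so K = T + 5.7·(cos 51°, sin 51°) = (34.5, 10.1). The tangent condition forces TK to be normal to KZ, so KZ runs along (−sin 51°, cos 51°); with |KZ| = 26.3, Z = (14.0, 26.7). Then cos ∠TZV = ZT·ZV / (|ZT||ZV|), giving 66.5°.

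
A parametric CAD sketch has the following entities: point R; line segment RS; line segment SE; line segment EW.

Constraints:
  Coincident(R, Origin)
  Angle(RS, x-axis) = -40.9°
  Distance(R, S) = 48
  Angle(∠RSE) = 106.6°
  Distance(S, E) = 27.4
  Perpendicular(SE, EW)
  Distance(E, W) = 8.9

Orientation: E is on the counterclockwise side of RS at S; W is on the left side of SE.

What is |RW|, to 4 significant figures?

55.38

R is at the origin; RS runs at -40.9° with length 48.0, so S = 48.0·(cos -40.9°, sin -40.9°) = (36.28, -31.43). ∠RSE = 106.6°, so SE runs at -40.9° + (180° − 106.6°) = 32.50° from the x-axis; with |SE| = 27.4, E = S + 27.4·(cos 32.50°, sin 32.50°) = (59.39, -16.71). SE is perpendicular to EW; with |EW| = 8.9 on the left of SE, W = E + 8.9·(-0.5373, 0.8434) = (54.61, -9.199). Then |RW| = |W − R| = 55.38.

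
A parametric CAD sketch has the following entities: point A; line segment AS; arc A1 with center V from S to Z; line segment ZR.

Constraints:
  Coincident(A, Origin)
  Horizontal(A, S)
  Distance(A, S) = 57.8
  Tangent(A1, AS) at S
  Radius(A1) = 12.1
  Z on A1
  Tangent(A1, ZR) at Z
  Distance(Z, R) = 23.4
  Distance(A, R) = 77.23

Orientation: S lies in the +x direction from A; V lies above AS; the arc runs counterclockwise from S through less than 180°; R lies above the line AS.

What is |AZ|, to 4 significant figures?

71.06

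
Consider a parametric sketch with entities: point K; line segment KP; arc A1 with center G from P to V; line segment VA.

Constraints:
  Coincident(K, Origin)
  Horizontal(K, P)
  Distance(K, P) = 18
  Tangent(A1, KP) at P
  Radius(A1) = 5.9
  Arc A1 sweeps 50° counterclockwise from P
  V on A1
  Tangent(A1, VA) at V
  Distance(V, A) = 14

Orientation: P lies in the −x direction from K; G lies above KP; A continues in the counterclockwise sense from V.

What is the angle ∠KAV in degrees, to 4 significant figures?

59.25°

On A1, P sits at bearing -90° from G; a 50° counterclockwise sweep puts V at bearing -40°, so V = G + 5.9·(cos -40°, sin -40°) = (-13.48, 2.108). A1 meets VA tangentially, so GV is at right angles to VA, so VA runs along (−sin -40°, cos -40°); with |VA| = 14.0, A = (-4.481, 12.83). Then cos ∠KAV = AK·AV / (|AK||AV|), giving 59.25°.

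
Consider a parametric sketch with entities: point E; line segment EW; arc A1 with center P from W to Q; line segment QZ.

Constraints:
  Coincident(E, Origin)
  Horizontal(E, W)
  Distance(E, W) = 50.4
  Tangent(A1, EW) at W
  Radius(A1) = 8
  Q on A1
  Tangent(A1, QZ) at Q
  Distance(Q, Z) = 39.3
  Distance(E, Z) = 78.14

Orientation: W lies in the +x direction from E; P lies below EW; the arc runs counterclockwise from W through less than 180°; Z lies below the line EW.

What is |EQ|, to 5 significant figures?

45.101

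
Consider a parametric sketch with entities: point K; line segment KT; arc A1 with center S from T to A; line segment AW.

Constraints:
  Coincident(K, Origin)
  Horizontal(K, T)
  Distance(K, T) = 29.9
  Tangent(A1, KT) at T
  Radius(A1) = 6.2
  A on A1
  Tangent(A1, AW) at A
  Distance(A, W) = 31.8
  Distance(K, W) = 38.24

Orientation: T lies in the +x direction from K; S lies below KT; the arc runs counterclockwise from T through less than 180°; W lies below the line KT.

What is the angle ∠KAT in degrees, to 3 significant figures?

132°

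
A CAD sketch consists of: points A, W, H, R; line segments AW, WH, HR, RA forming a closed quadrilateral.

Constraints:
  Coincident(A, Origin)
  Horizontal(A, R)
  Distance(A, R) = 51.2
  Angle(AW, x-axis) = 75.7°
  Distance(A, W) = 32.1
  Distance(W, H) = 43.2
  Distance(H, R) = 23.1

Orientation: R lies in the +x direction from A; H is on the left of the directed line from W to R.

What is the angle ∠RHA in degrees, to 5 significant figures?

67.421°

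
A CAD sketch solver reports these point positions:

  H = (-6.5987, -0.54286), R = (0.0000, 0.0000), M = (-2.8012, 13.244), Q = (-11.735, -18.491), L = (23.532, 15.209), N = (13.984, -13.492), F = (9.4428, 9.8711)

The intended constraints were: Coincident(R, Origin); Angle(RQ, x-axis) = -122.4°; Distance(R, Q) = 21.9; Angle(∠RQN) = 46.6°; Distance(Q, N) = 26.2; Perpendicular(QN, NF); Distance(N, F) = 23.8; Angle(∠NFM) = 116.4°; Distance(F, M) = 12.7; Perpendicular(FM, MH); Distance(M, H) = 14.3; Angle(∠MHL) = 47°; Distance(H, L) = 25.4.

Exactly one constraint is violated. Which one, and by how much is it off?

Distance(H, L) = 25.4 — off by 8.60.

R = (0.00, 0.00) ✓; RQ at -122.4° ✓; |RQ| = 21.90 ✓; ∠RQN = 46.60° ✓; |QN| = 26.20 ✓; ∠(QN, NF) = 90.00° ✓; |NF| = 23.80 ✓; ∠NFM = 116.4° ✓; |FM| = 12.70 ✓; ∠(FM, MH) = 90.00° ✓; |MH| = 14.30 ✓; ∠MHL = 47.00° ✓; |HL| = 34.00 ✗.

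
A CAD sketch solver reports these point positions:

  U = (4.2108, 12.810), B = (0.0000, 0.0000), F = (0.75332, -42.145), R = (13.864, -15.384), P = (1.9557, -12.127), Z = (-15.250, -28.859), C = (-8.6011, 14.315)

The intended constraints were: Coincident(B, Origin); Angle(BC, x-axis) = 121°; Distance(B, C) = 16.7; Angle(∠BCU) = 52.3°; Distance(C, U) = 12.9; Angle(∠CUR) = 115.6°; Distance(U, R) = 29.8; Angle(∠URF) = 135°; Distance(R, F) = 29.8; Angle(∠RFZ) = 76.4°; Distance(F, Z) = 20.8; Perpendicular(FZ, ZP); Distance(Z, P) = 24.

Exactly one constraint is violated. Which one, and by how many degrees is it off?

Perpendicular(FZ, ZP) — off by 6.10°.

B = (0.00, 0.00) ✓; BC at 121.0° ✓; |BC| = 16.70 ✓; ∠BCU = 52.30° ✓; |CU| = 12.90 ✓; ∠CUR = 115.6° ✓; |UR| = 29.80 ✓; ∠URF = 135.0° ✓; |RF| = 29.80 ✓; ∠RFZ = 76.40° ✓; |FZ| = 20.80 ✓; ∠(FZ, ZP) = 96.10° ✗; |ZP| = 24.00 ✓.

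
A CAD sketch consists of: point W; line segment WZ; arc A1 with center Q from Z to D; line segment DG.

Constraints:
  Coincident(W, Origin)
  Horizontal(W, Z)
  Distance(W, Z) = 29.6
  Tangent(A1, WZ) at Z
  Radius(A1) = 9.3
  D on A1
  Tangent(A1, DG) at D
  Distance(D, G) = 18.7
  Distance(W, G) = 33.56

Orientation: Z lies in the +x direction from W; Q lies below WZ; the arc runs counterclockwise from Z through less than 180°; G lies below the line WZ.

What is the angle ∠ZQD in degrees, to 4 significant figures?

86.86°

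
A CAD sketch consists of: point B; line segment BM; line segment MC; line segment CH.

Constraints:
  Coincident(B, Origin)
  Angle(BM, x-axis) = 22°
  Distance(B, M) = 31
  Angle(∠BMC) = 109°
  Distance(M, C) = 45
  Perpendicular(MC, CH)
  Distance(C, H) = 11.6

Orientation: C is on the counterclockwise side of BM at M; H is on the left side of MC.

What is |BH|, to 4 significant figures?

57.87

B is at the origin; BM runs at 22.0° with length 31.0, so M = 31.0·(cos 22.0°, sin 22.0°) = (28.74, 11.61). ∠BMC = 109.0°, so MC runs at 22.0° + (180° − 109.0°) = 93.00° from the x-axis; with |MC| = 45.0, C = M + 45.0·(cos 93.00°, sin 93.00°) = (26.39, 56.55). MC is perpendicular to CH; with |CH| = 11.6 on the left of MC, H = C + 11.6·(-0.9986, -0.05234) = (14.80, 55.94). Then |BH| = |H − B| = 57.87.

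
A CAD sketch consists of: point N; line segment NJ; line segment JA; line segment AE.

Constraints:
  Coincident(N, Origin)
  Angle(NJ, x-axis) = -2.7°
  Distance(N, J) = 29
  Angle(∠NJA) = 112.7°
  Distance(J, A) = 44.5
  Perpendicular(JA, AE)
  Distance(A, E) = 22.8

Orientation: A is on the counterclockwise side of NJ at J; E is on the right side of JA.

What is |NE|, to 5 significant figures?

74.546

N is at the origin; NJ runs at -2.7° with length 29.0, so J = 29.0·(cos -2.7°, sin -2.7°) = (28.968, -1.3661). ∠NJA = 112.7°, so JA runs at -2.7° + (180° − 112.7°) = 64.600° from the x-axis; with |JA| = 44.5, A = J + 44.5·(cos 64.600°, sin 64.600°) = (48.055, 38.832). JA is perpendicular to AE; with |AE| = 22.8 on the right of JA, E = A + 22.8·(0.90334, -0.42894) = (68.651, 29.053). Then |NE| = |E − N| = 74.546.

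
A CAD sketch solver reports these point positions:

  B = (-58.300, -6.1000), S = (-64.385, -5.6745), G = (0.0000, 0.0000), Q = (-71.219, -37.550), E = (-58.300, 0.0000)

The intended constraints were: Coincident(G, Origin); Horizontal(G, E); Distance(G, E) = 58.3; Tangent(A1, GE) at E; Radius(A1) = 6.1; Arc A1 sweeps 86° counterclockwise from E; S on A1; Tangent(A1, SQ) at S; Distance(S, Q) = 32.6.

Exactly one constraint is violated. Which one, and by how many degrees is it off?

Tangent(A1, SQ) at S — off by 8.10°.

G = (0.00, 0.00) ✓; G.y = 0.00, E.y = 0.00 ✓; |GE| = 58.30 ✓; ∠(BE, EG) = 90.00° ✓; |BE| = 6.100 ✓; bearing(B→S) − bearing(B→E) = 86.00° ✓; |BS| = 6.100 ✓; ∠(BS, SQ) = 98.10° ✗; |SQ| = 32.60 ✓.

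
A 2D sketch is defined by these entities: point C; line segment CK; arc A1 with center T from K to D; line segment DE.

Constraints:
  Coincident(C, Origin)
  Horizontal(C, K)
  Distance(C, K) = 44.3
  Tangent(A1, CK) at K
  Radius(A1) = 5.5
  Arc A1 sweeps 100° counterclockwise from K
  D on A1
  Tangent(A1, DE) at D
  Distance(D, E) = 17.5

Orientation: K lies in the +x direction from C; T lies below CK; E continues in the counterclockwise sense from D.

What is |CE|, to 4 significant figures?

48.15

On A1, K sits at bearing 90° from T; a 100° counterclockwise sweep puts D at bearing 190°, so D = T + 5.5·(cos 190°, sin 190°) = (38.88, -6.455). Tangency of A1 to DE means the radius TD is perpendicular to DE, so DE runs along (−sin 190°, cos 190°); with |DE| = 17.5, E = (41.92, -23.69). Then |CE| = |E − C| = 48.15.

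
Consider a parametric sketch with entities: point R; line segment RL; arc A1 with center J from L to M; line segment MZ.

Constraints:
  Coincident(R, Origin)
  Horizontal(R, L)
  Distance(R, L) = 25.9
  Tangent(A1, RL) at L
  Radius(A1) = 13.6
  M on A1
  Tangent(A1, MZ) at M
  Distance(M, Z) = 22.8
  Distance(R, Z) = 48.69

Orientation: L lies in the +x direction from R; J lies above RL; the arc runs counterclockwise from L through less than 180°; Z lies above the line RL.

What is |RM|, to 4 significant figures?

42.85

R is at the origin; R and L share the same y with |RL| = 25.9 and L on the +x side, so L = (25.90, 0.000). Tangency of A1 to RL means the radius JL is perpendicular to RL, so J = L + (0, 13.6) = (25.90, 13.60). Since JM ⟂ MZ (tangency), |JZ| = √(13.6² + 22.8²) = 26.55 regardless of where M sits on A1. So Z lies on both circle(R, 48.69) and circle(J, 26.55); the above-RL intersection is Z = (27.63, 40.09). M is the foot of the tangent from Z: M = (38.01, 19.79).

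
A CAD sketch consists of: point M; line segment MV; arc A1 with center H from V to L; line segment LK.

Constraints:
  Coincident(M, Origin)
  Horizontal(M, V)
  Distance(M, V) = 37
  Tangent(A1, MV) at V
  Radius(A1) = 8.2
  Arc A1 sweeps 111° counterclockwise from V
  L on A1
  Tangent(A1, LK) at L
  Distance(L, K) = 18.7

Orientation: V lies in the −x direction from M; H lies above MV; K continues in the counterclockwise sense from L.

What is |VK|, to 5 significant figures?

28.612

M is at the origin; MV is horizontal with |MV| = 37.0 and V on the −x side, so V = (-37.000, 0.0000). A1 meets MV tangentially, so HV is at right angles to MV, so H = V + (0, 8.2) = (-37.000, 8.2000). On A1, V sits at bearing -90° from H; a 111° counterclockwise sweep puts L at bearing 21°, so L = H + 8.2·(cos 21°, sin 21°) = (-29.345, 11.139). Since A1 is tangent to LK there, HL ⟂ LK, so LK runs along (−sin 21°, cos 21°); with |LK| = 18.7, K = (-36.046, 28.597). Then |VK| = |K − V| = 28.612.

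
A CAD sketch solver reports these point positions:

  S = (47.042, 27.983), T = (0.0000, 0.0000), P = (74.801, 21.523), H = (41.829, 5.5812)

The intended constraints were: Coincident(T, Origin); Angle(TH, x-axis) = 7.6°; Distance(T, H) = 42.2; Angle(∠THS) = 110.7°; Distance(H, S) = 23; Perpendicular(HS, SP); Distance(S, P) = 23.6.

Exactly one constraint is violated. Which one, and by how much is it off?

Distance(S, P) = 23.6 — off by 4.90.

T = (0.00, 0.00) ✓; TH at 7.600° ✓; |TH| = 42.20 ✓; ∠THS = 110.7° ✓; |HS| = 23.00 ✓; ∠(HS, SP) = 90.00° ✓; |SP| = 28.50 ✗.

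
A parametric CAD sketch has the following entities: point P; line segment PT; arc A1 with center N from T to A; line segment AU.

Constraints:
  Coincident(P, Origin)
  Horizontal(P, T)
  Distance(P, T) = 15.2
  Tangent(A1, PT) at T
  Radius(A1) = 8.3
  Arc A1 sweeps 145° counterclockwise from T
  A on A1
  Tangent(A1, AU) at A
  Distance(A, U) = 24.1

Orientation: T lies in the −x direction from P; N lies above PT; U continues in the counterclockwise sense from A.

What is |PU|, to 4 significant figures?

41.80

On A1, T sits at bearing -90° from N; a 145° counterclockwise sweep puts A at bearing 55°, so A = N + 8.3·(cos 55°, sin 55°) = (-10.44, 15.10). Since A1 is tangent to AU there, NA ⟂ AU, so AU runs along (−sin 55°, cos 55°); with |AU| = 24.1, U = (-30.18, 28.92). Then |PU| = |U − P| = 41.80.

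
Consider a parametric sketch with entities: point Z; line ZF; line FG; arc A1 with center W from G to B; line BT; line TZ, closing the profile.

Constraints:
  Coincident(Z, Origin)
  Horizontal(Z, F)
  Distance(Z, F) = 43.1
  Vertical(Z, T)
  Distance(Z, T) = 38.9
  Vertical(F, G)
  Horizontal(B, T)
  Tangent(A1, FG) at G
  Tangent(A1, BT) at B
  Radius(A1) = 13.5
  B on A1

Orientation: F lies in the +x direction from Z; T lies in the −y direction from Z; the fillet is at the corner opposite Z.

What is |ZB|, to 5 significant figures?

48.881

Z is at the origin; ZF is horizontal with |ZF| = 43.1 and F on the +x side, so F = (43.100, 0.0000). ZT is vertical with |ZT| = 38.9 and T on the −y side, so T = (0.0000, -38.900). The virtual corner opposite Z is at (43.100, -38.900). A1 meets FG tangentially, so WG is at right angles to FG and A1 meets BT tangentially, so WB is at right angles to BT, with radius 13.5, so the center W sits 13.5 in from both sides at W = (29.600, -25.400). That places the tangent points at G = (43.100, -25.400) on FG and B = (29.600, -38.900) on BT. Then |ZB| = |B − Z| = 48.881.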